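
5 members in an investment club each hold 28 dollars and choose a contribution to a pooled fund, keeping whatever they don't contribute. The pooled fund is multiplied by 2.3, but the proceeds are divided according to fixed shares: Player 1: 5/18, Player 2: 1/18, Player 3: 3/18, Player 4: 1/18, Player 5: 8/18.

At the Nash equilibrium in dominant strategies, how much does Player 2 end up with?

Each unit j contributes comes back to j as 2.3 × (j's share), so j prefers to contribute only if that share exceeds 1/2.3 = 0.4348; otherwise keeping the unit dominates.
Only Player 5 (8/18) clears that bar, contributing 28; the remaining 4 contribute 0. Total contributed: 28.
Player 2 keeps 28 and receives 2.3 × 28 × 1/18 = 3.58 from the pooled fund, for a payoff of 31.58.

31.58 dollars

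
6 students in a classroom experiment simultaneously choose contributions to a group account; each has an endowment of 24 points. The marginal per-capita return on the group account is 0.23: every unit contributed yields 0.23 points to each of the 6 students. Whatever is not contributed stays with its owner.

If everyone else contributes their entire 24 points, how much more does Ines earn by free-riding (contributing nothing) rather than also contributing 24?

18.48 points

Switching from a contribution of 24 to 0 lets Ines keep an extra 24 points, but lowers the group account by 24, which costs Ines their own share of that drop: 0.23 × 24 = 5.52.
Net gain = 24 − 5.52 = 18.48. The private return per contributed unit (0.23) is below 1, so free-riding is indeed the best response regardless of what the others do.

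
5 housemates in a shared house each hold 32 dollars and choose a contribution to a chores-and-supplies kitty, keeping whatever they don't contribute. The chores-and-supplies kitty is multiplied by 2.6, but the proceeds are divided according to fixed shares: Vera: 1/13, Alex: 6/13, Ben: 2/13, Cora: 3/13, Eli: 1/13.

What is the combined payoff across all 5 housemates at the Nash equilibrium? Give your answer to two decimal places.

Each unit j contributes comes back to j as 2.6 × (j's share), so j prefers to contribute only if that share exceeds 1/2.6 = 0.3846; otherwise keeping the unit dominates.
The only share above 0.3846 is Alex's 6/13, contributing 32; the remaining 4 contribute 0. Total contributed: 32.
The chores-and-supplies kitty pays out 2.6 × 32 = 83.20 in total (split across the unequal shares, but the aggregate is all that matters for the group sum).
The 4 free-riders keep 32 each, adding 128. Group total = 128 + 83.20 = 211.20.

211.20 dollars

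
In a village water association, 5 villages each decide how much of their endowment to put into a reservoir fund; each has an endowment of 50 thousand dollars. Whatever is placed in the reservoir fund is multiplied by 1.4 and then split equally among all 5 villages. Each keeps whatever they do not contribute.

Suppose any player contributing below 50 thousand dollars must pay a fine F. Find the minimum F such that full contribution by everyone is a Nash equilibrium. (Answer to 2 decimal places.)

36.00 thousand dollars

Given the others contribute fully, the best deviation is to contribute 0 (any partial contribution still incurs the fine and gives up units whose private return 0.2800 is below 1).
Deviating from 50 to 0 saves 50 thousand dollars but forfeits the deviator's share of the drop in the reservoir fund: 1.4/5 × 50 = 14.00.
So the deviation gain is 50 − 14.00 = 36.00, and the fine must be at least 36.00 thousand dollars to wipe it out.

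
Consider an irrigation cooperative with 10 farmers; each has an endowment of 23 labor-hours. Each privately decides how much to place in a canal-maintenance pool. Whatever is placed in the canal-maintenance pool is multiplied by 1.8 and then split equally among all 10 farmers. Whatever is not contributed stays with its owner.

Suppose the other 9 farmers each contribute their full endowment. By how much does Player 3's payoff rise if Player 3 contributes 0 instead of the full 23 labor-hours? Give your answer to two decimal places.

Switching from a contribution of 23 to 0 lets Player 3 keep an extra 23 labor-hours, but lowers the canal-maintenance pool by 23, which costs Player 3 their own share of that drop: 1.8/10 × 23 = 4.14.
Net gain = 23 − 4.14 = 18.86. The private return per contributed unit (0.1800) is below 1, so free-riding is indeed the best response regardless of what the others do.

18.86 labor-hours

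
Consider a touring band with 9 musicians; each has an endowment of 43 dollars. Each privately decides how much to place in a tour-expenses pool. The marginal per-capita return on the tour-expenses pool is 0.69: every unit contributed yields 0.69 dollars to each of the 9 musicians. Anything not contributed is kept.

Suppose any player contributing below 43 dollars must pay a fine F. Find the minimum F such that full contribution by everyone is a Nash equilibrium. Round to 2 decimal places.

Given the others contribute fully, the best deviation is to contribute 0 (any partial contribution still incurs the fine and gives up units whose private return 0.69 is below 1).
Deviating from 43 to 0 saves 43 dollars but forfeits the deviator's share of the drop in the tour-expenses pool: 0.69 × 43 = 29.67.
So the deviation gain is 43 − 29.67 = 13.33, and the fine must be at least 13.33 dollars to wipe it out.

13.33 dollars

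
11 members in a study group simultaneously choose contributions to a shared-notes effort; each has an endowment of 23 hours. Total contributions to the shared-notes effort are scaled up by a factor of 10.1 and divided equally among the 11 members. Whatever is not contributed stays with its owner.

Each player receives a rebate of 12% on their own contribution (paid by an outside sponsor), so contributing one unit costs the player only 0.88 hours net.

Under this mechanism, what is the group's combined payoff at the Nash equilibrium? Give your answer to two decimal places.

2585.66 hours

With the mechanism, a contributed unit returns (10.1/11) / 0.88 = 1.0434 per unit of net cost to the contributor — now above 1 — so contributing fully is weakly dominant for every player.
So the Nash equilibrium is full contribution by all 11; the group earns 11 × (23 × 0.12 + 10.1 × 23) = 2585.66.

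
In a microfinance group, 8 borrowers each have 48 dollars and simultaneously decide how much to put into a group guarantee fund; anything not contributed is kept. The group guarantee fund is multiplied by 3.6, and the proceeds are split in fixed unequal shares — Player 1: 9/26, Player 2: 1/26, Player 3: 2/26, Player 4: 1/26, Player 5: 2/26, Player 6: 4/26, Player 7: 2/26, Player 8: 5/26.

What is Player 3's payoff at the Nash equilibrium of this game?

61.29 dollars

A player with share s gets back 3.6·s per unit contributed, so full contribution is dominant for anyone with s > 1/3.6 = 0.2778 and zero contribution is dominant for anyone below.
Only Player 1 (9/26) clears that bar, contributing 48; the remaining 7 contribute 0. Total contributed: 48.
Player 3 keeps 48 and receives 3.6 × 48 × 2/26 = 13.29 from the group guarantee fund, for a payoff of 61.29.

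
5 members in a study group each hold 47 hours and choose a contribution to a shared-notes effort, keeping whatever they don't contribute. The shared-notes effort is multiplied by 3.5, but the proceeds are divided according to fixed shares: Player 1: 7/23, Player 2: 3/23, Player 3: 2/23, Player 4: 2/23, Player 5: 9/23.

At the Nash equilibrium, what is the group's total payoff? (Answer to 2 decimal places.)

A player with share s gets back 3.5·s per unit contributed, so full contribution is dominant for anyone with s > 1/3.5 = 0.2857 and zero contribution is dominant for anyone below.
Player 1 and Player 5 are above the threshold, contributing 47 each; the remaining 3 contribute 0. Total contributed: 94.
The shared-notes effort pays out 3.5 × 94 = 329.00 in total (split across the unequal shares, but the aggregate is all that matters for the group sum).
The 3 free-riders keep 47 each, adding 141. Group total = 141 + 329.00 = 470.00.

470.00 hours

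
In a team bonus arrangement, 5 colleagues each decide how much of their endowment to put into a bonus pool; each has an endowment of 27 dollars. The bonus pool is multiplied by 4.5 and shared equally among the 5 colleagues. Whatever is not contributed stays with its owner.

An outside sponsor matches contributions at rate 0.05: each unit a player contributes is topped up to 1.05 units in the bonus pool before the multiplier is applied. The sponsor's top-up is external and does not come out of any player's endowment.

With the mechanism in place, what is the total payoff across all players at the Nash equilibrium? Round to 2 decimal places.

135.00 dollars

The effective private return is 4.5 × 1.05 / 5 = 0.9450, which is still under 1, so the mechanism doesn't change anyone's dominant strategy: zero contribution.
At the Nash equilibrium no one contributes; group total payoff = 5 × 27 = 135.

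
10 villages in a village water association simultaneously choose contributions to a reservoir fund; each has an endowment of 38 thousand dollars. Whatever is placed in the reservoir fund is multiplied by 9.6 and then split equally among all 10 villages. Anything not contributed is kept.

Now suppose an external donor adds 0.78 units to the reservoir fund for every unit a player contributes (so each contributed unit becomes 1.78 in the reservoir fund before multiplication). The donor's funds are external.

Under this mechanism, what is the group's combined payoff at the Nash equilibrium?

Under the mechanism each unit contributed yields 9.6 × 1.78 / 10 = 1.7088 back to its contributor per unit of net cost, which exceeds 1, making full contribution the dominant choice for everyone.
So the Nash equilibrium is full contribution by all 10; the group earns 9.6 × 1.78 × 380 = 6493.44.

6493.44 thousand dollars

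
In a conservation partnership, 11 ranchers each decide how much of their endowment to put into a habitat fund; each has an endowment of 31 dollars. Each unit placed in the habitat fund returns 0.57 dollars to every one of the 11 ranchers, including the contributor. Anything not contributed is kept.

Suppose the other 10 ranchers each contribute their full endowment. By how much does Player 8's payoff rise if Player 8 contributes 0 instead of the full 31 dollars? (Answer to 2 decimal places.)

Switching from a contribution of 31 to 0 lets Player 8 keep an extra 31 dollars, but lowers the habitat fund by 31, which costs Player 8 their own share of that drop: 0.57 × 31 = 17.67.
Net gain = 31 − 17.67 = 13.33. The private return per contributed unit (0.57) is below 1, so free-riding is indeed the best response regardless of what the others do.

13.33 dollars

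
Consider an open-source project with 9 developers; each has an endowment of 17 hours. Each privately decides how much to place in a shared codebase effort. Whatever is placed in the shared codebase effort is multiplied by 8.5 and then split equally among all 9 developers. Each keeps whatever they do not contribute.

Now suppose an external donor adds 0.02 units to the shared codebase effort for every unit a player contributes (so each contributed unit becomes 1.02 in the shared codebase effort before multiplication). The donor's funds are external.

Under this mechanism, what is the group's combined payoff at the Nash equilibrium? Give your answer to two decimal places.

The effective private return is 8.5 × 1.02 / 9 = 0.9633, which is still under 1, so the mechanism doesn't change anyone's dominant strategy: zero contribution.
Everyone keeps their endowment and the group total is 9 × 17 = 153.

153.00 hours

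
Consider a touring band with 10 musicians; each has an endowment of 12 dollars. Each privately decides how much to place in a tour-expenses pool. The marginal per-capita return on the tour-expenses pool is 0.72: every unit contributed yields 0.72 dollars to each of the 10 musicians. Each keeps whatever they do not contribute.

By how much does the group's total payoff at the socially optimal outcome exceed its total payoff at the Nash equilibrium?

The private return per contributed unit is 0.72 < 1, so contributing 0 is dominant for every player. At the Nash equilibrium everyone keeps their 12, and the group total is 10 × 12 = 120.
Each contributed unit returns 7.200 to the group as a whole (0.72 to each of 10 players), which exceeds 1, so the social optimum is full contribution: group total = 7.200 × 120 = 864.00.
Efficiency loss = 864.00 − 120 = 744.00.

744.00 dollars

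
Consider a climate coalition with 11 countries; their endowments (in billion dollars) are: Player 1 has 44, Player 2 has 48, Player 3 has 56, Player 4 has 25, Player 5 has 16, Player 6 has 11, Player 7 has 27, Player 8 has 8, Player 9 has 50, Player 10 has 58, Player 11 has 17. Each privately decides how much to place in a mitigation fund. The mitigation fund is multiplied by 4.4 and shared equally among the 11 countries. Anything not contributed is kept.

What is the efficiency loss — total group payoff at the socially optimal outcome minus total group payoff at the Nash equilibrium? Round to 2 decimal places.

The private return per contributed unit is 4.4/11 = 0.4000 < 1 for every player regardless of endowment, so the Nash equilibrium is zero contribution and the group total is Σ E_j = 44 + 48 + 56 + 25 + 16 + 11 + 27 + 8 + 50 + 58 + 17 = 360.
Each contributed unit returns 4.400 to the group, so the social optimum is full contribution by everyone: group total = 4.400 × 360 = 1584.00.
Efficiency loss = (4.400 − 1) × 360 = 1224.00.

1224.00 billion dollars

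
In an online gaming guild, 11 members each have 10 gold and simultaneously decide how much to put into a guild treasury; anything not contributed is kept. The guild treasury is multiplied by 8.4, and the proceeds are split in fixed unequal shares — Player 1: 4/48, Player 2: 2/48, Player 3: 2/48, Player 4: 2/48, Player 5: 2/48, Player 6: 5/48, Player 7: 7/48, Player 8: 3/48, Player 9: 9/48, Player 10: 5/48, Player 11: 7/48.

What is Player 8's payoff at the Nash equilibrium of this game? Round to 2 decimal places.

25.75 gold

Each unit j contributes comes back to j as 8.4 × (j's share), so j prefers to contribute only if that share exceeds 1/8.4 = 0.1190; otherwise keeping the unit dominates.
Player 7, Player 9 and Player 11 clear that bar, contributing 10 each; the remaining 8 contribute 0. Total contributed: 30.
Player 8 keeps 10 and receives 8.4 × 30 × 3/48 = 15.75 from the guild treasury, for a payoff of 25.75.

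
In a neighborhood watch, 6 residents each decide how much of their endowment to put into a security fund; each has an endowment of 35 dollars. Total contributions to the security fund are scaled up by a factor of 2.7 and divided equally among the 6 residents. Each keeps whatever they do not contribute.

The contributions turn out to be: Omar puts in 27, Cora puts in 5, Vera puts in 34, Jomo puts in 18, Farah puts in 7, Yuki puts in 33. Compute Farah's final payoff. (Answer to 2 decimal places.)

83.80 dollars

Total contributed: 27 + 5 + 34 + 18 + 7 + 33 = 124.
Each receives 2.7 × 124 / 6 = 55.80 from the security fund.
Farah keeps 35 − 7 = 28, so Farah's payoff is 28 + 55.80 = 83.80.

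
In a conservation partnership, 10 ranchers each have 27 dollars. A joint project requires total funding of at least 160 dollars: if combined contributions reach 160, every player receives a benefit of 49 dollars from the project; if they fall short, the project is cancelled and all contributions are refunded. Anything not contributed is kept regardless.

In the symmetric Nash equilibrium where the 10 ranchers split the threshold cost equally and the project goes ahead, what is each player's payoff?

Equal share of the threshold: 160/10 = 16.
At this profile no one gains by cutting their contribution: any cut drops the total below 160, the project is cancelled, contributions are refunded, and the deviator ends with 27, which is less than 27 − 16 + 49 = 60. Contributing more than 16 just wastes the excess. So contributing exactly 16 is a best response.
Each player's payoff: 27 − 16 + 49 = 60.

60 dollars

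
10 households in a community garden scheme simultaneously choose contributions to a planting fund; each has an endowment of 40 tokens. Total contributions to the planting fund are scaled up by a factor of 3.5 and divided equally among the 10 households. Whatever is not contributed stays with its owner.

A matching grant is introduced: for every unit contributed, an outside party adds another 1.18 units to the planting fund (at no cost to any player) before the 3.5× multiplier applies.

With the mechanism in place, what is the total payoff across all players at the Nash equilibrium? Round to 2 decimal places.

400.00 tokens

With the mechanism, a contributed unit returns 3.5 × 2.18 / 10 = 0.7630 per unit of net cost — still below 1 — so contributing 0 remains dominant for every player.
Everyone keeps their endowment and the group total is 10 × 40 = 400.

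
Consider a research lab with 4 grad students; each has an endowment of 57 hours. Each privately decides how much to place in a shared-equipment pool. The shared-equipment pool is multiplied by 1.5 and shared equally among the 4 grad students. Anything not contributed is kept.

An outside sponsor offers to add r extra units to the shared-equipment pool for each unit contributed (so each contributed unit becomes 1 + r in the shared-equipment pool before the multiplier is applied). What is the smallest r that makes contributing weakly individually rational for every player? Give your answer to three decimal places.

With matching at rate r, one contributed unit becomes (1 + r) in the shared-equipment pool and returns 1.5 × (1 + r) / 4 to the contributor.
Setting this equal to 1: 1 + r = 4/1.5 = 2.6667.
So the minimum matching rate is r = 2.6667 − 1 = 1.667.

1.667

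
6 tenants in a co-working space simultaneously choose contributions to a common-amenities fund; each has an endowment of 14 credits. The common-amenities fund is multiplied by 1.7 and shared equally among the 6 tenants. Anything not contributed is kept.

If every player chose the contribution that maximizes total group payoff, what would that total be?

142.80 credits

Each contributed unit returns 1.700 to the group as a whole (0.2833 to each of 6 players), which exceeds 1, so the social optimum is full contribution: group total = 1.700 × 84 = 142.80.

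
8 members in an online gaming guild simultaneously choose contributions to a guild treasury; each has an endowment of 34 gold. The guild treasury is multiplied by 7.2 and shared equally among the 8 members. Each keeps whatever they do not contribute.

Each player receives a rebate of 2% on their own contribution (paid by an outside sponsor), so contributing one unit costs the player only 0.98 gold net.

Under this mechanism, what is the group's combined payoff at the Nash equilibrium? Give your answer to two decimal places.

With the mechanism, a contributed unit returns (7.2/8) / 0.98 = 0.9184 per unit of net cost — still below 1 — so contributing 0 remains dominant for every player.
At the Nash equilibrium no one contributes; group total payoff = 8 × 34 = 272.

272.00 gold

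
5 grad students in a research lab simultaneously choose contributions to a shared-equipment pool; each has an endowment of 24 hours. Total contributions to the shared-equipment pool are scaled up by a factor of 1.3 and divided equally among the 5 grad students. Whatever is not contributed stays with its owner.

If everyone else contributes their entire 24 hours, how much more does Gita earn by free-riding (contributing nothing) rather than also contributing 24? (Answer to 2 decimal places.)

Switching from a contribution of 24 to 0 lets Gita keep an extra 24 hours, but lowers the shared-equipment pool by 24, which costs Gita their own share of that drop: 1.3/5 × 24 = 6.24.
Net gain = 24 − 6.24 = 17.76. The private return per contributed unit (0.2600) is below 1, so free-riding is indeed the best response regardless of what the others do.

17.76 hours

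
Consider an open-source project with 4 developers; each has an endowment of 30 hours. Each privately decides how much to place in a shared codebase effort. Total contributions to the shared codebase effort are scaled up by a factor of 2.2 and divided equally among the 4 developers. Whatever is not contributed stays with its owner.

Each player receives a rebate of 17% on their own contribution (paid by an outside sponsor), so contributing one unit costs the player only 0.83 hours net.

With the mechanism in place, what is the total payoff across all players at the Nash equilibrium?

With the mechanism, a contributed unit returns (2.2/4) / 0.83 = 0.6627 per unit of net cost — still below 1 — so contributing 0 remains dominant for every player.
Everyone keeps their endowment and the group total is 4 × 30 = 120.

120.00 hours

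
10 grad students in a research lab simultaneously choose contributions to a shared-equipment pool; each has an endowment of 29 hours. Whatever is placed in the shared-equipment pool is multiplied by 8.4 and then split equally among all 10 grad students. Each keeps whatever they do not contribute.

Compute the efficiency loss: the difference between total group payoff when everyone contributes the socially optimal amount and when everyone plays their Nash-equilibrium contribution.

Each contributed unit returns 8.4/10 = 0.8400 to its contributor — below 1 — so contributing 0 is dominant for every player. At the Nash equilibrium everyone keeps their 29, and the group total is 10 × 29 = 290.
Each contributed unit returns 8.400 to the group as a whole (0.8400 to each of 10 players), which exceeds 1, so the social optimum is full contribution: group total = 8.400 × 290 = 2436.00.
Efficiency loss = 2436.00 − 290 = 2146.00.

2146.00 hours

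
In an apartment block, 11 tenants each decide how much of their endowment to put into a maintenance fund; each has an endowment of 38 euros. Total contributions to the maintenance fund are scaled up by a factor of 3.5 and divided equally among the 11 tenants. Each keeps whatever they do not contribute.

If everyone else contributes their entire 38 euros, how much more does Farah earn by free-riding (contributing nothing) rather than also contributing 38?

Switching from a contribution of 38 to 0 lets Farah keep an extra 38 euros, but lowers the maintenance fund by 38, which costs Farah their own share of that drop: 3.5/11 × 38 = 12.09.
Net gain = 38 − 12.09 = 25.91. The private return per contributed unit (0.3182) is below 1, so free-riding is indeed the best response regardless of what the others do.

25.91 euros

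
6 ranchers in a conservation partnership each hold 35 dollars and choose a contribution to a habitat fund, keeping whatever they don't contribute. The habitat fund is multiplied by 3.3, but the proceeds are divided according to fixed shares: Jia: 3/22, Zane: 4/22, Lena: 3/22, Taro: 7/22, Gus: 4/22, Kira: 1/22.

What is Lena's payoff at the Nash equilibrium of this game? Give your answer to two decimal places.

Each unit j contributes comes back to j as 3.3 × (j's share), so j prefers to contribute only if that share exceeds 1/3.3 = 0.3030; otherwise keeping the unit dominates.
Taro alone (share 7/22) is above the threshold, contributing 35; the remaining 5 contribute 0. Total contributed: 35.
Lena keeps 35 and receives 3.3 × 35 × 3/22 = 15.75 from the habitat fund, for a payoff of 50.75.

50.75 dollars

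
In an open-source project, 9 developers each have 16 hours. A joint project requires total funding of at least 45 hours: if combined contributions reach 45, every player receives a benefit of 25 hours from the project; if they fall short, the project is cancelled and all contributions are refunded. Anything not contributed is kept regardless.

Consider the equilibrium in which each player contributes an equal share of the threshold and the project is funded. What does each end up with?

36 hours

Equal share of the threshold: 45/9 = 5.
At this profile no one gains by cutting their contribution: any cut drops the total below 45, the project is cancelled, contributions are refunded, and the deviator ends with 16, which is less than 16 − 5 + 25 = 36. Contributing more than 5 just wastes the excess. So contributing exactly 5 is a best response.
Each player's payoff: 16 − 5 + 25 = 36.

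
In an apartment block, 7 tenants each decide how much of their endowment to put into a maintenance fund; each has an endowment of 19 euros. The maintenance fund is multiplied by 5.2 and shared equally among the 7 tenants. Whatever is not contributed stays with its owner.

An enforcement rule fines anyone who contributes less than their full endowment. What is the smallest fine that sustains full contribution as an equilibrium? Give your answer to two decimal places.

Given the others contribute fully, the best deviation is to contribute 0 (any partial contribution still incurs the fine and gives up units whose private return 0.7429 is below 1).
Deviating from 19 to 0 saves 19 euros but forfeits the deviator's share of the drop in the maintenance fund: 5.2/7 × 19 = 14.11.
So the deviation gain is 19 − 14.11 = 4.89, and the fine must be at least 4.89 euros to wipe it out.

4.89 euros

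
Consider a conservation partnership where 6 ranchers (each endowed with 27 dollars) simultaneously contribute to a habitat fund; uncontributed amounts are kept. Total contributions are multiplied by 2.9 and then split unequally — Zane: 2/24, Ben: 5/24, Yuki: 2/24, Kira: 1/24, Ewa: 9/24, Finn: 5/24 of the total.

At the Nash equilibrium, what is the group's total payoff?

A player with share s gets back 2.9·s per unit contributed, so full contribution is dominant for anyone with s > 1/2.9 = 0.3448 and zero contribution is dominant for anyone below.
Only Ewa (9/24) clears that bar, contributing 27; the remaining 5 contribute 0. Total contributed: 27.
The habitat fund pays out 2.9 × 27 = 78.30 in total (split across the unequal shares, but the aggregate is all that matters for the group sum).
The 5 free-riders keep 27 each, adding 135. Group total = 135 + 78.30 = 213.30.

213.30 dollars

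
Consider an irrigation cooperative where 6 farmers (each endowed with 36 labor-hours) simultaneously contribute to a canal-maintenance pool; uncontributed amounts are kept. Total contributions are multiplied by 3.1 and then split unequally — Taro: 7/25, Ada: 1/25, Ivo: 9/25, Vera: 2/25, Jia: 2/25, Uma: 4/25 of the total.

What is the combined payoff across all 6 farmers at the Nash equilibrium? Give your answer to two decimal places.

For player j, contributing a unit is worthwhile iff 3.1 × (j's share) ≥ 1, i.e. iff j's share is at least 0.3226.
Only Ivo (9/25) clears that bar, contributing 36; the remaining 5 contribute 0. Total contributed: 36.
The canal-maintenance pool pays out 3.1 × 36 = 111.60 in total (split across the unequal shares, but the aggregate is all that matters for the group sum).
The 5 free-riders keep 36 each, adding 180. Group total = 180 + 111.60 = 291.60.

291.60 labor-hours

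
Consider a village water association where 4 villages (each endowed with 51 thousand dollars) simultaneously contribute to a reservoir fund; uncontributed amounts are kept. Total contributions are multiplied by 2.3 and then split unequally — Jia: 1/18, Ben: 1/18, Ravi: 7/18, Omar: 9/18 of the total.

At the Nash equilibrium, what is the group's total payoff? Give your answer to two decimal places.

270.30 thousand dollars

A player with share s gets back 2.3·s per unit contributed, so full contribution is dominant for anyone with s > 1/2.3 = 0.4348 and zero contribution is dominant for anyone below.
The only share above 0.4348 is Omar's 9/18, contributing 51; the remaining 3 contribute 0. Total contributed: 51.
The reservoir fund pays out 2.3 × 51 = 117.30 in total (split across the unequal shares, but the aggregate is all that matters for the group sum).
The 3 free-riders keep 51 each, adding 153. Group total = 153 + 117.30 = 270.30.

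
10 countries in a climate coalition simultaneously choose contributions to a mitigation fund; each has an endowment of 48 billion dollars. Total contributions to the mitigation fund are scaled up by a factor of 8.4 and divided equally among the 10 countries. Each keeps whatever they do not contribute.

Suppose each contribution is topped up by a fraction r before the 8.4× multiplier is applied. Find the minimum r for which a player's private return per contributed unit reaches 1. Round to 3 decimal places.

0.190

With matching at rate r, one contributed unit becomes (1 + r) in the mitigation fund and returns 8.4 × (1 + r) / 10 to the contributor.
Setting this equal to 1: 1 + r = 10/8.4 = 1.1905.
So the minimum matching rate is r = 1.1905 − 1 = 0.190.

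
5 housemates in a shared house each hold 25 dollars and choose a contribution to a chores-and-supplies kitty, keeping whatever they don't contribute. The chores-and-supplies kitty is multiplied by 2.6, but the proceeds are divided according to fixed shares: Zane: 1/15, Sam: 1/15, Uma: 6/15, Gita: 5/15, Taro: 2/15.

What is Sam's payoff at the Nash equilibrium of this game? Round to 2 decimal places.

For player j, contributing a unit is worthwhile iff 2.6 × (j's share) ≥ 1, i.e. iff j's share is at least 0.3846.
Only Uma (6/15) clears that bar, contributing 25; the remaining 4 contribute 0. Total contributed: 25.
Sam keeps 25 and receives 2.6 × 25 × 1/15 = 4.33 from the chores-and-supplies kitty, for a payoff of 29.33.

29.33 dollars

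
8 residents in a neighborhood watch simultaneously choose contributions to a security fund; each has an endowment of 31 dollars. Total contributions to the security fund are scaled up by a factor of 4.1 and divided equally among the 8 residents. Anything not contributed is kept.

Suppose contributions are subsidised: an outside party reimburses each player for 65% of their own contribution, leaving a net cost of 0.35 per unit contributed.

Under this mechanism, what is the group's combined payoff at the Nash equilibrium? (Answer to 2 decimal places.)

The effective private return per unit is now (4.1/8) / 0.35 = 1.4643 > 1, so every player's dominant strategy flips to full contribution.
So the Nash equilibrium is full contribution by all 8; the group earns 8 × (31 × 0.65 + 4.1 × 31) = 1178.00.

1178.00 dollars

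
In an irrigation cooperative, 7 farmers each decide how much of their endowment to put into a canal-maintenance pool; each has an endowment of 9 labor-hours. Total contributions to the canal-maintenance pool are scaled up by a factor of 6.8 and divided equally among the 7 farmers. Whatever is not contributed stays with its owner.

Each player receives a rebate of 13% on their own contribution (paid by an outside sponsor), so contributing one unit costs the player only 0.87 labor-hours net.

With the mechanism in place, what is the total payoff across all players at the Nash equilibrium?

The effective private return per unit is now (6.8/7) / 0.87 = 1.1166 > 1, so every player's dominant strategy flips to full contribution.
So the Nash equilibrium is full contribution by all 7; the group earns 7 × (9 × 0.13 + 6.8 × 9) = 436.59.

436.59 labor-hours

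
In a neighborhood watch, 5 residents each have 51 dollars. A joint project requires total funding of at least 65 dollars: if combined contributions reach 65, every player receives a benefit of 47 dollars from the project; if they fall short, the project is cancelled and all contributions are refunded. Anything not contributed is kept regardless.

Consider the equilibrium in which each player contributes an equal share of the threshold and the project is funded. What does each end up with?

85 dollars

Equal share of the threshold: 65/5 = 13.
At this profile no one gains by cutting their contribution: any cut drops the total below 65, the project is cancelled, contributions are refunded, and the deviator ends with 51, which is less than 51 − 13 + 47 = 85. Contributing more than 13 just wastes the excess. So contributing exactly 13 is a best response.
Each player's payoff: 51 − 13 + 47 = 85.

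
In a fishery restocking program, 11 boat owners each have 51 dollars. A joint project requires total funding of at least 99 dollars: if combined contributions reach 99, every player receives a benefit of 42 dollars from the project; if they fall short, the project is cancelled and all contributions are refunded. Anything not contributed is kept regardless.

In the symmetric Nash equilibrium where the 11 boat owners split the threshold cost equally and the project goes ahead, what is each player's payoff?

84 dollars

Equal share of the threshold: 99/11 = 9.
At this profile no one gains by cutting their contribution: any cut drops the total below 99, the project is cancelled, contributions are refunded, and the deviator ends with 51, which is less than 51 − 9 + 42 = 84. Contributing more than 9 just wastes the excess. So contributing exactly 9 is a best response.
Each player's payoff: 51 − 9 + 42 = 84.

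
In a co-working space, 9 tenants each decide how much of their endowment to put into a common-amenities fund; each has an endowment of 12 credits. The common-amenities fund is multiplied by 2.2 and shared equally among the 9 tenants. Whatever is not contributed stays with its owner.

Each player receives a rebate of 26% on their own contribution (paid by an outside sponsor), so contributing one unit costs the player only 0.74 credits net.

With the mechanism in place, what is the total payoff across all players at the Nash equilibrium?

The effective private return is (2.2/9) / 0.74 = 0.3303, which is still under 1, so the mechanism doesn't change anyone's dominant strategy: zero contribution.
Everyone keeps their endowment and the group total is 9 × 12 = 108.

108.00 credits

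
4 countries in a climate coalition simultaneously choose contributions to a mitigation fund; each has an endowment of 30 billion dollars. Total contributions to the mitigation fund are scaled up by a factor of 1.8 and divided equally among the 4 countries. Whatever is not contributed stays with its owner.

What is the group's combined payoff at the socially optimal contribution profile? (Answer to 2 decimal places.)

216.00 billion dollars

Each contributed unit returns 1.800 to the group as a whole (0.4500 to each of 4 players), which exceeds 1, so the social optimum is full contribution: group total = 1.800 × 120 = 216.00.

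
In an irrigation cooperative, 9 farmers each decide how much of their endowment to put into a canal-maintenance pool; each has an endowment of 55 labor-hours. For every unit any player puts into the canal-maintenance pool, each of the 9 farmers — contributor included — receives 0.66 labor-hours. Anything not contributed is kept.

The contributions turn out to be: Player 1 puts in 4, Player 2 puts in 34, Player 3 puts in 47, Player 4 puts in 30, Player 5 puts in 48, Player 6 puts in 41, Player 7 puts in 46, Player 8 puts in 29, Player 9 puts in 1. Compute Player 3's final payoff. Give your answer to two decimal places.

Total contributed: 4 + 34 + 47 + 30 + 48 + 41 + 46 + 29 + 1 = 280.
Each receives 0.66 × 280 = 184.80 from the canal-maintenance pool.
Player 3 keeps 55 − 47 = 8, so Player 3's payoff is 8 + 184.80 = 192.80.

192.80 labor-hours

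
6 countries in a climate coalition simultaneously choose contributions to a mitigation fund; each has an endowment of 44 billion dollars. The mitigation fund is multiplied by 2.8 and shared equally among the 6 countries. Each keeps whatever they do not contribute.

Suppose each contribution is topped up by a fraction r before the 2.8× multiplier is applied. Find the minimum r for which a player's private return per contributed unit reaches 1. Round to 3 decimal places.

1.143

With matching at rate r, one contributed unit becomes (1 + r) in the mitigation fund and returns 2.8 × (1 + r) / 6 to the contributor.
Setting this equal to 1: 1 + r = 6/2.8 = 2.1429.
So the minimum matching rate is r = 2.1429 − 1 = 1.143.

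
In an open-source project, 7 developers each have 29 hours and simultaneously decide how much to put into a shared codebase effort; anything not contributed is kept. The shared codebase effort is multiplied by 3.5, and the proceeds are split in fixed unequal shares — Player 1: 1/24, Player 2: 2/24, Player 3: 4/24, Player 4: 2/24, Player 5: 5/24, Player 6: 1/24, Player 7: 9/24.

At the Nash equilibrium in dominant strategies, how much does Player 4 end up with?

Player j's private return per contributed unit is 3.5 × (j's share). Contributing is weakly dominant for j when that share is at least 1/3.5 = 0.2857, and contributing 0 is dominant otherwise.
The only share above 0.2857 is Player 7's 9/24, contributing 29; the remaining 6 contribute 0. Total contributed: 29.
Player 4 keeps 29 and receives 3.5 × 29 × 2/24 = 8.46 from the shared codebase effort, for a payoff of 37.46.

37.46 hours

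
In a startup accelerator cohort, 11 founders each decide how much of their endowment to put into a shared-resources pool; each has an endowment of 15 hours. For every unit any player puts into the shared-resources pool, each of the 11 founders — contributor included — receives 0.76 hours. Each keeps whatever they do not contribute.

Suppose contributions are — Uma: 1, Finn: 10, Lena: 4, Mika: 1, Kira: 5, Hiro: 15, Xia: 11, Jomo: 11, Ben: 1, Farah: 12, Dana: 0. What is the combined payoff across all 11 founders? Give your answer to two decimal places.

Total contributed: 1 + 10 + 4 + 1 + 5 + 15 + 11 + 11 + 1 + 12 + 0 = 71; total kept: 11 × 15 − 71 = 94.
The shared-resources pool pays out 0.76 × 11 × 71 = 593.56 in aggregate.
Group total = 94 + 593.56 = 687.56.

687.56 hours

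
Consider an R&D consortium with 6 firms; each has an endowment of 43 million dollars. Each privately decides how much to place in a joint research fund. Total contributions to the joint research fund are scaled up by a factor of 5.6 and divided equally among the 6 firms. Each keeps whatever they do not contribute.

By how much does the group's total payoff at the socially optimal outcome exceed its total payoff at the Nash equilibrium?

1186.80 million dollars

Each contributed unit returns 5.6/6 = 0.9333 to its contributor — below 1 — so contributing 0 is dominant for every player. At the Nash equilibrium everyone keeps their 43, and the group total is 6 × 43 = 258.
Each contributed unit returns 5.600 to the group as a whole (0.9333 to each of 6 players), which exceeds 1, so the social optimum is full contribution: group total = 5.600 × 258 = 1444.80.
Efficiency loss = 1444.80 − 258 = 1186.80.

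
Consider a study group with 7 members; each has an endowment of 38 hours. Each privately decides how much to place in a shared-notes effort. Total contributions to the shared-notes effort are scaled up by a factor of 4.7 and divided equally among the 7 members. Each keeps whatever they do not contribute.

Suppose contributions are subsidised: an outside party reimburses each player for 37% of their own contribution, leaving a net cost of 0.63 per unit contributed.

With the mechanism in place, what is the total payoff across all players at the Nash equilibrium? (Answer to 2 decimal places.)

1348.62 hours

With the mechanism, a contributed unit returns (4.7/7) / 0.63 = 1.0658 per unit of net cost to the contributor — now above 1 — so contributing fully is weakly dominant for every player.
At the Nash equilibrium everyone contributes 38. Group total payoff = 7 × (38 × 0.37 + 4.7 × 38) = 1348.62.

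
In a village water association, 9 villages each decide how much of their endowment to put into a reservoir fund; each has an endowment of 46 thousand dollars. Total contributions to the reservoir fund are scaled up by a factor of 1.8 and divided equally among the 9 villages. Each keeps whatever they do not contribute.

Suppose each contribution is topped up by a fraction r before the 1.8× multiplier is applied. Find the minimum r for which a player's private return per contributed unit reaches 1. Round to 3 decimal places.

4.000

With matching at rate r, one contributed unit becomes (1 + r) in the reservoir fund and returns 1.8 × (1 + r) / 9 to the contributor.
Setting this equal to 1: 1 + r = 9/1.8 = 5.0000.
So the minimum matching rate is r = 5.0000 − 1 = 4.000.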